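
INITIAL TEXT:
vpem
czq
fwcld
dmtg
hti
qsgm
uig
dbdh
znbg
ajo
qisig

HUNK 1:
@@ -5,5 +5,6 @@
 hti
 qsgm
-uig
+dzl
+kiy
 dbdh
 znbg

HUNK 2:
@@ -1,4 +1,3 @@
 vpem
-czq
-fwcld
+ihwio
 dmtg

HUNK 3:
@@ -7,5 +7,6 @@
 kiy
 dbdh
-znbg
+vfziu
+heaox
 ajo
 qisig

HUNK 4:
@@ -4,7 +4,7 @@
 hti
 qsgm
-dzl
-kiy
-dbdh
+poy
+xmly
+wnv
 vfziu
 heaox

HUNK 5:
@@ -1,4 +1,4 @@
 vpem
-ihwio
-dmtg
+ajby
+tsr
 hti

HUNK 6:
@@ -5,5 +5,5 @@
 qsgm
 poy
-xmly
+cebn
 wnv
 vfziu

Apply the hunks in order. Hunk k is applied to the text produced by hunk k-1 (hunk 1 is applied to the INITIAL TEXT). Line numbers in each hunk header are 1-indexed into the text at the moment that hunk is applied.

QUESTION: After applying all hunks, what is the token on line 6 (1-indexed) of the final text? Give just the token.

Hunk 1: at line 5 remove [uig] add [dzl,kiy] -> 12 lines: vpem czq fwcld dmtg hti qsgm dzl kiy dbdh znbg ajo qisig
Hunk 2: at line 1 remove [czq,fwcld] add [ihwio] -> 11 lines: vpem ihwio dmtg hti qsgm dzl kiy dbdh znbg ajo qisig
Hunk 3: at line 7 remove [znbg] add [vfziu,heaox] -> 12 lines: vpem ihwio dmtg hti qsgm dzl kiy dbdh vfziu heaox ajo qisig
Hunk 4: at line 4 remove [dzl,kiy,dbdh] add [poy,xmly,wnv] -> 12 lines: vpem ihwio dmtg hti qsgm poy xmly wnv vfziu heaox ajo qisig
Hunk 5: at line 1 remove [ihwio,dmtg] add [ajby,tsr] -> 12 lines: vpem ajby tsr hti qsgm poy xmly wnv vfziu heaox ajo qisig
Hunk 6: at line 5 remove [xmly] add [cebn] -> 12 lines: vpem ajby tsr hti qsgm poy cebn wnv vfziu heaox ajo qisig
Final line 6: poy

Answer: poy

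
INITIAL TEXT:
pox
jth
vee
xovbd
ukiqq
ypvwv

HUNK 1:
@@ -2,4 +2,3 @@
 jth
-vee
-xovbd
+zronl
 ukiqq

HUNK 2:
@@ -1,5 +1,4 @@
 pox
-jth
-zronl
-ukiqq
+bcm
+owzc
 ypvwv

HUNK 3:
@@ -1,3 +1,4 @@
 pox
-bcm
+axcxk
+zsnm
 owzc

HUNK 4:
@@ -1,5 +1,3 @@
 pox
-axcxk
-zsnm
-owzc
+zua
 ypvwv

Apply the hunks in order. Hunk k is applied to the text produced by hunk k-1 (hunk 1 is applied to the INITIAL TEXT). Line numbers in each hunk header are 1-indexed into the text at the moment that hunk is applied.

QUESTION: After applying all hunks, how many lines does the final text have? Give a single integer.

Hunk 1: at line 2 remove [vee,xovbd] add [zronl] -> 5 lines: pox jth zronl ukiqq ypvwv
Hunk 2: at line 1 remove [jth,zronl,ukiqq] add [bcm,owzc] -> 4 lines: pox bcm owzc ypvwv
Hunk 3: at line 1 remove [bcm] add [axcxk,zsnm] -> 5 lines: pox axcxk zsnm owzc ypvwv
Hunk 4: at line 1 remove [axcxk,zsnm,owzc] add [zua] -> 3 lines: pox zua ypvwv
Final line count: 3

Answer: 3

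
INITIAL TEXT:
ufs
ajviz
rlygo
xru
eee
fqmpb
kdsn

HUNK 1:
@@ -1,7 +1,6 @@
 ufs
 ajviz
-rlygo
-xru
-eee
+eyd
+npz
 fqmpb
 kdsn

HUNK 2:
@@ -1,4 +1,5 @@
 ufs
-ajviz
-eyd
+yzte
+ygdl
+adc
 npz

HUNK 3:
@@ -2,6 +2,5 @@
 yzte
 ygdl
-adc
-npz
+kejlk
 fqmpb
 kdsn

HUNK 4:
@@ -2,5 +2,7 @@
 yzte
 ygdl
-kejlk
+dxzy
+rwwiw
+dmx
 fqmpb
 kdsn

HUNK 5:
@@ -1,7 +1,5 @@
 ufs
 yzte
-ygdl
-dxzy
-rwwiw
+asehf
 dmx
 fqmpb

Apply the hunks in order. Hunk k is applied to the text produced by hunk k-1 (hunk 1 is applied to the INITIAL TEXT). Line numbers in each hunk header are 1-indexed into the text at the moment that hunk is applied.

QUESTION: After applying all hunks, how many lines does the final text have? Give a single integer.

Hunk 1: at line 1 remove [rlygo,xru,eee] add [eyd,npz] -> 6 lines: ufs ajviz eyd npz fqmpb kdsn
Hunk 2: at line 1 remove [ajviz,eyd] add [yzte,ygdl,adc] -> 7 lines: ufs yzte ygdl adc npz fqmpb kdsn
Hunk 3: at line 2 remove [adc,npz] add [kejlk] -> 6 lines: ufs yzte ygdl kejlk fqmpb kdsn
Hunk 4: at line 2 remove [kejlk] add [dxzy,rwwiw,dmx] -> 8 lines: ufs yzte ygdl dxzy rwwiw dmx fqmpb kdsn
Hunk 5: at line 1 remove [ygdl,dxzy,rwwiw] add [asehf] -> 6 lines: ufs yzte asehf dmx fqmpb kdsn
Final line count: 6

Answer: 6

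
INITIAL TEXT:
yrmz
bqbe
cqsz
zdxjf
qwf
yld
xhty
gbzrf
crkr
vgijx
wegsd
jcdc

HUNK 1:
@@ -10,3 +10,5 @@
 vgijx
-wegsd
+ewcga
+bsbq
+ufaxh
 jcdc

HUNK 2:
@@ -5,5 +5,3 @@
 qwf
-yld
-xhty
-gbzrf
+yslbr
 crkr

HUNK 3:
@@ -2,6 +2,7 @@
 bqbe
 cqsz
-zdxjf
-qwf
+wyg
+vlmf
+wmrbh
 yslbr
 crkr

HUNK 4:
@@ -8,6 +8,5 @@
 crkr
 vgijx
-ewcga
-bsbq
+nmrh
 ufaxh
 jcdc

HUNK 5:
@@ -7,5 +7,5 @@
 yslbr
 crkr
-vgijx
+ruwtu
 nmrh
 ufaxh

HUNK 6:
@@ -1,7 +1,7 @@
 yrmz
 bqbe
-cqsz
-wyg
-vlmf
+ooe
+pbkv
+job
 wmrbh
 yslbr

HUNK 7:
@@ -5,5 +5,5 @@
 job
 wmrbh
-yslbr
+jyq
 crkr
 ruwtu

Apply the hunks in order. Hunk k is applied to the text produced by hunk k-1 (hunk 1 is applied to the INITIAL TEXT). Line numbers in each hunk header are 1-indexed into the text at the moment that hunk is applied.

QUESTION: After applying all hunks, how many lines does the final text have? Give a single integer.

Hunk 1: at line 10 remove [wegsd] add [ewcga,bsbq,ufaxh] -> 14 lines: yrmz bqbe cqsz zdxjf qwf yld xhty gbzrf crkr vgijx ewcga bsbq ufaxh jcdc
Hunk 2: at line 5 remove [yld,xhty,gbzrf] add [yslbr] -> 12 lines: yrmz bqbe cqsz zdxjf qwf yslbr crkr vgijx ewcga bsbq ufaxh jcdc
Hunk 3: at line 2 remove [zdxjf,qwf] add [wyg,vlmf,wmrbh] -> 13 lines: yrmz bqbe cqsz wyg vlmf wmrbh yslbr crkr vgijx ewcga bsbq ufaxh jcdc
Hunk 4: at line 8 remove [ewcga,bsbq] add [nmrh] -> 12 lines: yrmz bqbe cqsz wyg vlmf wmrbh yslbr crkr vgijx nmrh ufaxh jcdc
Hunk 5: at line 7 remove [vgijx] add [ruwtu] -> 12 lines: yrmz bqbe cqsz wyg vlmf wmrbh yslbr crkr ruwtu nmrh ufaxh jcdc
Hunk 6: at line 1 remove [cqsz,wyg,vlmf] add [ooe,pbkv,job] -> 12 lines: yrmz bqbe ooe pbkv job wmrbh yslbr crkr ruwtu nmrh ufaxh jcdc
Hunk 7: at line 5 remove [yslbr] add [jyq] -> 12 lines: yrmz bqbe ooe pbkv job wmrbh jyq crkr ruwtu nmrh ufaxh jcdc
Final line count: 12

Answer: 12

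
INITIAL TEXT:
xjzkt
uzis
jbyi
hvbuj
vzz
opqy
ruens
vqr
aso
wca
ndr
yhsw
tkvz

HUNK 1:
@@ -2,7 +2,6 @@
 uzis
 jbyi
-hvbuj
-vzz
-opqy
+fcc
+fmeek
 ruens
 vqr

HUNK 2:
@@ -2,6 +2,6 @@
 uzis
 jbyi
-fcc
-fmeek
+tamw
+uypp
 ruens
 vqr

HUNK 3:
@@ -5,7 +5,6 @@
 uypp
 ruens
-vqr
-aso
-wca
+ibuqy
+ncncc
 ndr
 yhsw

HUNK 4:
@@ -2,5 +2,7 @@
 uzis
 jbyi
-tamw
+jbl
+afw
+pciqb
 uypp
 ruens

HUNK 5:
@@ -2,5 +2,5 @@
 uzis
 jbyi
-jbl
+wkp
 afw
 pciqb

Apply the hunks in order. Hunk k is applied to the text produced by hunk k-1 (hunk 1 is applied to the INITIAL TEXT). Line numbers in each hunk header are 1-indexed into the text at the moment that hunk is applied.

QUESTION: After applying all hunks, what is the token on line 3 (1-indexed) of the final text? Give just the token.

Hunk 1: at line 2 remove [hvbuj,vzz,opqy] add [fcc,fmeek] -> 12 lines: xjzkt uzis jbyi fcc fmeek ruens vqr aso wca ndr yhsw tkvz
Hunk 2: at line 2 remove [fcc,fmeek] add [tamw,uypp] -> 12 lines: xjzkt uzis jbyi tamw uypp ruens vqr aso wca ndr yhsw tkvz
Hunk 3: at line 5 remove [vqr,aso,wca] add [ibuqy,ncncc] -> 11 lines: xjzkt uzis jbyi tamw uypp ruens ibuqy ncncc ndr yhsw tkvz
Hunk 4: at line 2 remove [tamw] add [jbl,afw,pciqb] -> 13 lines: xjzkt uzis jbyi jbl afw pciqb uypp ruens ibuqy ncncc ndr yhsw tkvz
Hunk 5: at line 2 remove [jbl] add [wkp] -> 13 lines: xjzkt uzis jbyi wkp afw pciqb uypp ruens ibuqy ncncc ndr yhsw tkvz
Final line 3: jbyi

Answer: jbyi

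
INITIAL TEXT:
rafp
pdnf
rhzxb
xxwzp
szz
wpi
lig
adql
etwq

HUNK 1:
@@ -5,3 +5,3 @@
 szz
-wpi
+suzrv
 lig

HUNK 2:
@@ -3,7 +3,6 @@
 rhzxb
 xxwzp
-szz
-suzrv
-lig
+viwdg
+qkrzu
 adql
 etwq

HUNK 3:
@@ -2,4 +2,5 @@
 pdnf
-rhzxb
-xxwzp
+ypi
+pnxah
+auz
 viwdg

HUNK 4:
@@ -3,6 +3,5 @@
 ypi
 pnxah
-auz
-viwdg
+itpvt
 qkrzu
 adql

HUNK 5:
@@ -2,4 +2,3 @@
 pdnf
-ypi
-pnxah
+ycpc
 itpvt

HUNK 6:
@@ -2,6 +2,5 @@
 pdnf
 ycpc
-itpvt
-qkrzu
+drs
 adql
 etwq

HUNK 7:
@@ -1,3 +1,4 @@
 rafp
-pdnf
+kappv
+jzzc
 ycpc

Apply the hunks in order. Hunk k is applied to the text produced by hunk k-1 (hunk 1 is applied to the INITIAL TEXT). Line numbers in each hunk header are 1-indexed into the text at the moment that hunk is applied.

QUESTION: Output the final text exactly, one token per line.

Answer: rafp
kappv
jzzc
ycpc
drs
adql
etwq

Derivation:
Hunk 1: at line 5 remove [wpi] add [suzrv] -> 9 lines: rafp pdnf rhzxb xxwzp szz suzrv lig adql etwq
Hunk 2: at line 3 remove [szz,suzrv,lig] add [viwdg,qkrzu] -> 8 lines: rafp pdnf rhzxb xxwzp viwdg qkrzu adql etwq
Hunk 3: at line 2 remove [rhzxb,xxwzp] add [ypi,pnxah,auz] -> 9 lines: rafp pdnf ypi pnxah auz viwdg qkrzu adql etwq
Hunk 4: at line 3 remove [auz,viwdg] add [itpvt] -> 8 lines: rafp pdnf ypi pnxah itpvt qkrzu adql etwq
Hunk 5: at line 2 remove [ypi,pnxah] add [ycpc] -> 7 lines: rafp pdnf ycpc itpvt qkrzu adql etwq
Hunk 6: at line 2 remove [itpvt,qkrzu] add [drs] -> 6 lines: rafp pdnf ycpc drs adql etwq
Hunk 7: at line 1 remove [pdnf] add [kappv,jzzc] -> 7 lines: rafp kappv jzzc ycpc drs adql etwq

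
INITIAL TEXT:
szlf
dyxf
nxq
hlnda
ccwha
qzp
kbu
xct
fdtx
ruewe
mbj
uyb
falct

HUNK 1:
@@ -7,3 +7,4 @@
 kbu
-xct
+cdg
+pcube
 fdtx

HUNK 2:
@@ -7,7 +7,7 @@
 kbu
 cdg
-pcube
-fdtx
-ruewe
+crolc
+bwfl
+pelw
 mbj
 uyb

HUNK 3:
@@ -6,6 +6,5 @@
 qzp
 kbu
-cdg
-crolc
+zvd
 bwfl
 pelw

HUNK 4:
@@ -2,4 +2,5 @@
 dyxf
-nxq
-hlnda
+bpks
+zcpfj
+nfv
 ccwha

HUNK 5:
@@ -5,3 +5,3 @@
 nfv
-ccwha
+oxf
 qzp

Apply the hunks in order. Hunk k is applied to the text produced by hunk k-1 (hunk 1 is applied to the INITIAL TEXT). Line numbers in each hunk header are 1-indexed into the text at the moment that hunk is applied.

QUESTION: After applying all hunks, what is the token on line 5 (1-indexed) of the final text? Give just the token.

Answer: nfv

Derivation:
Hunk 1: at line 7 remove [xct] add [cdg,pcube] -> 14 lines: szlf dyxf nxq hlnda ccwha qzp kbu cdg pcube fdtx ruewe mbj uyb falct
Hunk 2: at line 7 remove [pcube,fdtx,ruewe] add [crolc,bwfl,pelw] -> 14 lines: szlf dyxf nxq hlnda ccwha qzp kbu cdg crolc bwfl pelw mbj uyb falct
Hunk 3: at line 6 remove [cdg,crolc] add [zvd] -> 13 lines: szlf dyxf nxq hlnda ccwha qzp kbu zvd bwfl pelw mbj uyb falct
Hunk 4: at line 2 remove [nxq,hlnda] add [bpks,zcpfj,nfv] -> 14 lines: szlf dyxf bpks zcpfj nfv ccwha qzp kbu zvd bwfl pelw mbj uyb falct
Hunk 5: at line 5 remove [ccwha] add [oxf] -> 14 lines: szlf dyxf bpks zcpfj nfv oxf qzp kbu zvd bwfl pelw mbj uyb falct
Final line 5: nfv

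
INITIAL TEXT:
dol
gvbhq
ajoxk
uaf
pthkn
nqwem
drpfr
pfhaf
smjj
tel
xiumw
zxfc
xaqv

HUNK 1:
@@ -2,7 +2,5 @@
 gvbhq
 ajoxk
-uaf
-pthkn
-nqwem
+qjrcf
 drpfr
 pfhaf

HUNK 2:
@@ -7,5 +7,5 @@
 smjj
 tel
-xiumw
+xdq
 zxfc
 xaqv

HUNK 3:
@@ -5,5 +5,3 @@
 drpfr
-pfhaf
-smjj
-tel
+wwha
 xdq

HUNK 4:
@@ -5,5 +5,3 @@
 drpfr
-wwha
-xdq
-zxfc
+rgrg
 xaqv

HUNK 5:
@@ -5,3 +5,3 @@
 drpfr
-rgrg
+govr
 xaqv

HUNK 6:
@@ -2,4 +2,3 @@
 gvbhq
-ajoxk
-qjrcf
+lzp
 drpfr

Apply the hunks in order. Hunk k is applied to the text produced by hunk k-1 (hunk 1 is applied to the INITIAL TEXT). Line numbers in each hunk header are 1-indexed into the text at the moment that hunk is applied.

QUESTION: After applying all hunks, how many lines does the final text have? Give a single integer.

Hunk 1: at line 2 remove [uaf,pthkn,nqwem] add [qjrcf] -> 11 lines: dol gvbhq ajoxk qjrcf drpfr pfhaf smjj tel xiumw zxfc xaqv
Hunk 2: at line 7 remove [xiumw] add [xdq] -> 11 lines: dol gvbhq ajoxk qjrcf drpfr pfhaf smjj tel xdq zxfc xaqv
Hunk 3: at line 5 remove [pfhaf,smjj,tel] add [wwha] -> 9 lines: dol gvbhq ajoxk qjrcf drpfr wwha xdq zxfc xaqv
Hunk 4: at line 5 remove [wwha,xdq,zxfc] add [rgrg] -> 7 lines: dol gvbhq ajoxk qjrcf drpfr rgrg xaqv
Hunk 5: at line 5 remove [rgrg] add [govr] -> 7 lines: dol gvbhq ajoxk qjrcf drpfr govr xaqv
Hunk 6: at line 2 remove [ajoxk,qjrcf] add [lzp] -> 6 lines: dol gvbhq lzp drpfr govr xaqv
Final line count: 6

Answer: 6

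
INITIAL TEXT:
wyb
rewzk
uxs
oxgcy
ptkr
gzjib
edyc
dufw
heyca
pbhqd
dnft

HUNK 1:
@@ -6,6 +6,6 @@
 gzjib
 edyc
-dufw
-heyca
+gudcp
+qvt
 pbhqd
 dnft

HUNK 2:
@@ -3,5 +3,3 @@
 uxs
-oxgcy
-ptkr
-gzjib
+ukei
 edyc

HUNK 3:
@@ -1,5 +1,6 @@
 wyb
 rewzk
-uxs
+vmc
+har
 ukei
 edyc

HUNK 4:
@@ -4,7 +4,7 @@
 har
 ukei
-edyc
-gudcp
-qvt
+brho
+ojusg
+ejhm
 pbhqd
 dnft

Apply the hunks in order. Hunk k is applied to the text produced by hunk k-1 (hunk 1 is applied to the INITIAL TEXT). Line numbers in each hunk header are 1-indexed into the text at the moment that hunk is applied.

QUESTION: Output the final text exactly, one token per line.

Answer: wyb
rewzk
vmc
har
ukei
brho
ojusg
ejhm
pbhqd
dnft

Derivation:
Hunk 1: at line 6 remove [dufw,heyca] add [gudcp,qvt] -> 11 lines: wyb rewzk uxs oxgcy ptkr gzjib edyc gudcp qvt pbhqd dnft
Hunk 2: at line 3 remove [oxgcy,ptkr,gzjib] add [ukei] -> 9 lines: wyb rewzk uxs ukei edyc gudcp qvt pbhqd dnft
Hunk 3: at line 1 remove [uxs] add [vmc,har] -> 10 lines: wyb rewzk vmc har ukei edyc gudcp qvt pbhqd dnft
Hunk 4: at line 4 remove [edyc,gudcp,qvt] add [brho,ojusg,ejhm] -> 10 lines: wyb rewzk vmc har ukei brho ojusg ejhm pbhqd dnft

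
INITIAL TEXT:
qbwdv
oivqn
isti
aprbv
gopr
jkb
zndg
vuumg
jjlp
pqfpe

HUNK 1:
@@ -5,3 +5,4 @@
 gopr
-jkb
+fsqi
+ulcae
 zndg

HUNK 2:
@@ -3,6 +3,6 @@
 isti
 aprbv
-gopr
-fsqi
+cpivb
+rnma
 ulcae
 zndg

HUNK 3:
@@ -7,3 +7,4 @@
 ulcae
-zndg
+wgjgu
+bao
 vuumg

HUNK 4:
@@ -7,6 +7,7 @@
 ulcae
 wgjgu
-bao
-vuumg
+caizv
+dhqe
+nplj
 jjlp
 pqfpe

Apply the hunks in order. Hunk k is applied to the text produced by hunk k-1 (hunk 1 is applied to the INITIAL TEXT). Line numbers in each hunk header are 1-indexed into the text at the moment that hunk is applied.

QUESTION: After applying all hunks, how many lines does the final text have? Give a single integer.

Hunk 1: at line 5 remove [jkb] add [fsqi,ulcae] -> 11 lines: qbwdv oivqn isti aprbv gopr fsqi ulcae zndg vuumg jjlp pqfpe
Hunk 2: at line 3 remove [gopr,fsqi] add [cpivb,rnma] -> 11 lines: qbwdv oivqn isti aprbv cpivb rnma ulcae zndg vuumg jjlp pqfpe
Hunk 3: at line 7 remove [zndg] add [wgjgu,bao] -> 12 lines: qbwdv oivqn isti aprbv cpivb rnma ulcae wgjgu bao vuumg jjlp pqfpe
Hunk 4: at line 7 remove [bao,vuumg] add [caizv,dhqe,nplj] -> 13 lines: qbwdv oivqn isti aprbv cpivb rnma ulcae wgjgu caizv dhqe nplj jjlp pqfpe
Final line count: 13

Answer: 13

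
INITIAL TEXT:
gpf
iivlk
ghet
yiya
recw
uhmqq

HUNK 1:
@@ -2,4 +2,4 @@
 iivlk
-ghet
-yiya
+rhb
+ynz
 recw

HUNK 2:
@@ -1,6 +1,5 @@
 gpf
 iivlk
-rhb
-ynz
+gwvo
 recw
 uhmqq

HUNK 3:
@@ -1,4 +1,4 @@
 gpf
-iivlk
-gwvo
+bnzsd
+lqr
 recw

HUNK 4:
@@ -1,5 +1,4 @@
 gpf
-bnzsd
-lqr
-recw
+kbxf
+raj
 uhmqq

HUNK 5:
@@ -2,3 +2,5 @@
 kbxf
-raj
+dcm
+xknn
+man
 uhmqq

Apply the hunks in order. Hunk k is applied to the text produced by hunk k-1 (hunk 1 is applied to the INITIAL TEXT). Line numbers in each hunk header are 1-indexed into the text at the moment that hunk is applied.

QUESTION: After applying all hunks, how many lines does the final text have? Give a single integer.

Answer: 6

Derivation:
Hunk 1: at line 2 remove [ghet,yiya] add [rhb,ynz] -> 6 lines: gpf iivlk rhb ynz recw uhmqq
Hunk 2: at line 1 remove [rhb,ynz] add [gwvo] -> 5 lines: gpf iivlk gwvo recw uhmqq
Hunk 3: at line 1 remove [iivlk,gwvo] add [bnzsd,lqr] -> 5 lines: gpf bnzsd lqr recw uhmqq
Hunk 4: at line 1 remove [bnzsd,lqr,recw] add [kbxf,raj] -> 4 lines: gpf kbxf raj uhmqq
Hunk 5: at line 2 remove [raj] add [dcm,xknn,man] -> 6 lines: gpf kbxf dcm xknn man uhmqq
Final line count: 6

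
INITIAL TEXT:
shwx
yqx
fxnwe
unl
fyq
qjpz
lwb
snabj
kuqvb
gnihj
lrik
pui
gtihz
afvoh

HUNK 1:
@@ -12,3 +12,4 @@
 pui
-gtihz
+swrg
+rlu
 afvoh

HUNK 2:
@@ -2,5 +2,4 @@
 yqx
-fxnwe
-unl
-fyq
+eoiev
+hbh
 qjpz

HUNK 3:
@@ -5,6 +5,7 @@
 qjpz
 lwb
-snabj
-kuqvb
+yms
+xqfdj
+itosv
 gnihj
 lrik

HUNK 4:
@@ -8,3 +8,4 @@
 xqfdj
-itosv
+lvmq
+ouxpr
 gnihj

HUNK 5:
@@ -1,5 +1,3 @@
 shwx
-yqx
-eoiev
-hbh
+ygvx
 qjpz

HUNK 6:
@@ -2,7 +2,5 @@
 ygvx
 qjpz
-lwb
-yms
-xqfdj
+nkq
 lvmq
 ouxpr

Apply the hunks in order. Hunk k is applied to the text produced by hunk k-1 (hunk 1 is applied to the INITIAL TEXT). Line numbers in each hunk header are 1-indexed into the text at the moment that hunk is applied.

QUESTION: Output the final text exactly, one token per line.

Hunk 1: at line 12 remove [gtihz] add [swrg,rlu] -> 15 lines: shwx yqx fxnwe unl fyq qjpz lwb snabj kuqvb gnihj lrik pui swrg rlu afvoh
Hunk 2: at line 2 remove [fxnwe,unl,fyq] add [eoiev,hbh] -> 14 lines: shwx yqx eoiev hbh qjpz lwb snabj kuqvb gnihj lrik pui swrg rlu afvoh
Hunk 3: at line 5 remove [snabj,kuqvb] add [yms,xqfdj,itosv] -> 15 lines: shwx yqx eoiev hbh qjpz lwb yms xqfdj itosv gnihj lrik pui swrg rlu afvoh
Hunk 4: at line 8 remove [itosv] add [lvmq,ouxpr] -> 16 lines: shwx yqx eoiev hbh qjpz lwb yms xqfdj lvmq ouxpr gnihj lrik pui swrg rlu afvoh
Hunk 5: at line 1 remove [yqx,eoiev,hbh] add [ygvx] -> 14 lines: shwx ygvx qjpz lwb yms xqfdj lvmq ouxpr gnihj lrik pui swrg rlu afvoh
Hunk 6: at line 2 remove [lwb,yms,xqfdj] add [nkq] -> 12 lines: shwx ygvx qjpz nkq lvmq ouxpr gnihj lrik pui swrg rlu afvoh

Answer: shwx
ygvx
qjpz
nkq
lvmq
ouxpr
gnihj
lrik
pui
swrg
rlu
afvoh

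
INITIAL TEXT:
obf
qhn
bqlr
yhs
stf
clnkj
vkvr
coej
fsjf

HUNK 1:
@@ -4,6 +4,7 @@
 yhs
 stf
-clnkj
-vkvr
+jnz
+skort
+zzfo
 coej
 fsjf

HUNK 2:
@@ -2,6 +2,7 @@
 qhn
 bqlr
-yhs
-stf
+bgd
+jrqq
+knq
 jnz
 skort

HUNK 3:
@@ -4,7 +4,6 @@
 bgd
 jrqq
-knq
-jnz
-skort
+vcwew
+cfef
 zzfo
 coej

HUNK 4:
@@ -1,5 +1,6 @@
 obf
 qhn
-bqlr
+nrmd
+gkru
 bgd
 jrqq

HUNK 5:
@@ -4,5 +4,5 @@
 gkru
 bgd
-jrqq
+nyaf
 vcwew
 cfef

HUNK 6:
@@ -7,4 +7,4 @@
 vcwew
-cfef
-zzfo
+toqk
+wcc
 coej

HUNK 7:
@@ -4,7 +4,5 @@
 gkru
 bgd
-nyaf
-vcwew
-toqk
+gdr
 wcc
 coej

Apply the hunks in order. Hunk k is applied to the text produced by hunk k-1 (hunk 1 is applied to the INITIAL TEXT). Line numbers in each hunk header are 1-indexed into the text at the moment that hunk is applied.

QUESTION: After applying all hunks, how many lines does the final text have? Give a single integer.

Hunk 1: at line 4 remove [clnkj,vkvr] add [jnz,skort,zzfo] -> 10 lines: obf qhn bqlr yhs stf jnz skort zzfo coej fsjf
Hunk 2: at line 2 remove [yhs,stf] add [bgd,jrqq,knq] -> 11 lines: obf qhn bqlr bgd jrqq knq jnz skort zzfo coej fsjf
Hunk 3: at line 4 remove [knq,jnz,skort] add [vcwew,cfef] -> 10 lines: obf qhn bqlr bgd jrqq vcwew cfef zzfo coej fsjf
Hunk 4: at line 1 remove [bqlr] add [nrmd,gkru] -> 11 lines: obf qhn nrmd gkru bgd jrqq vcwew cfef zzfo coej fsjf
Hunk 5: at line 4 remove [jrqq] add [nyaf] -> 11 lines: obf qhn nrmd gkru bgd nyaf vcwew cfef zzfo coej fsjf
Hunk 6: at line 7 remove [cfef,zzfo] add [toqk,wcc] -> 11 lines: obf qhn nrmd gkru bgd nyaf vcwew toqk wcc coej fsjf
Hunk 7: at line 4 remove [nyaf,vcwew,toqk] add [gdr] -> 9 lines: obf qhn nrmd gkru bgd gdr wcc coej fsjf
Final line count: 9

Answer: 9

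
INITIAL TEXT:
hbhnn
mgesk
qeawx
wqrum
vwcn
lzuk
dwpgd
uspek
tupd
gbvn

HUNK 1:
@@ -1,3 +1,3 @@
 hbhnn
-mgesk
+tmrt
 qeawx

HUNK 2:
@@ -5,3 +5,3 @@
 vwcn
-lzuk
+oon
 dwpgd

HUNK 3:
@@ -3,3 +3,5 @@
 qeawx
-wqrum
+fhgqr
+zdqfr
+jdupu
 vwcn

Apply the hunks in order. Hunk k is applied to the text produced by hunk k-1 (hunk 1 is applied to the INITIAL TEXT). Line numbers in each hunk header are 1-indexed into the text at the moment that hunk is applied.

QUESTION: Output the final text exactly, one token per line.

Answer: hbhnn
tmrt
qeawx
fhgqr
zdqfr
jdupu
vwcn
oon
dwpgd
uspek
tupd
gbvn

Derivation:
Hunk 1: at line 1 remove [mgesk] add [tmrt] -> 10 lines: hbhnn tmrt qeawx wqrum vwcn lzuk dwpgd uspek tupd gbvn
Hunk 2: at line 5 remove [lzuk] add [oon] -> 10 lines: hbhnn tmrt qeawx wqrum vwcn oon dwpgd uspek tupd gbvn
Hunk 3: at line 3 remove [wqrum] add [fhgqr,zdqfr,jdupu] -> 12 lines: hbhnn tmrt qeawx fhgqr zdqfr jdupu vwcn oon dwpgd uspek tupd gbvn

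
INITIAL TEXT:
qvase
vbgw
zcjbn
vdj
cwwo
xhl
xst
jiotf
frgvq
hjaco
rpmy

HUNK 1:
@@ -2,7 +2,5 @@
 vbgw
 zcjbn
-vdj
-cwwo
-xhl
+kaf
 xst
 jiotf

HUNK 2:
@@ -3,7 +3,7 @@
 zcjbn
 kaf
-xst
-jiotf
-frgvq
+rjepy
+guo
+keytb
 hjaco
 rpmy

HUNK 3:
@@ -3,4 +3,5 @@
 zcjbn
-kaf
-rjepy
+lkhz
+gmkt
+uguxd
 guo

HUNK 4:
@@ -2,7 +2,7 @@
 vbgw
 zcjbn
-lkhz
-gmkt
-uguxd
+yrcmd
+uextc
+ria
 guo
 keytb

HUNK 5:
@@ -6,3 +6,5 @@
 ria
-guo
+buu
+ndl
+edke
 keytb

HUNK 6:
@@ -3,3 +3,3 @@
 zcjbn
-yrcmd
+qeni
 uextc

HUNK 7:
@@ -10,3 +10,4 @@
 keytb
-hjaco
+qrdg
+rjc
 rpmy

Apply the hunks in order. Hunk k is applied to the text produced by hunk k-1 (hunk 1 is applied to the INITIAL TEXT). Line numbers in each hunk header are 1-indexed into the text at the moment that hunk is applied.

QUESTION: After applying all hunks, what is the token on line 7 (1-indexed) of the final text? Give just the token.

Answer: buu

Derivation:
Hunk 1: at line 2 remove [vdj,cwwo,xhl] add [kaf] -> 9 lines: qvase vbgw zcjbn kaf xst jiotf frgvq hjaco rpmy
Hunk 2: at line 3 remove [xst,jiotf,frgvq] add [rjepy,guo,keytb] -> 9 lines: qvase vbgw zcjbn kaf rjepy guo keytb hjaco rpmy
Hunk 3: at line 3 remove [kaf,rjepy] add [lkhz,gmkt,uguxd] -> 10 lines: qvase vbgw zcjbn lkhz gmkt uguxd guo keytb hjaco rpmy
Hunk 4: at line 2 remove [lkhz,gmkt,uguxd] add [yrcmd,uextc,ria] -> 10 lines: qvase vbgw zcjbn yrcmd uextc ria guo keytb hjaco rpmy
Hunk 5: at line 6 remove [guo] add [buu,ndl,edke] -> 12 lines: qvase vbgw zcjbn yrcmd uextc ria buu ndl edke keytb hjaco rpmy
Hunk 6: at line 3 remove [yrcmd] add [qeni] -> 12 lines: qvase vbgw zcjbn qeni uextc ria buu ndl edke keytb hjaco rpmy
Hunk 7: at line 10 remove [hjaco] add [qrdg,rjc] -> 13 lines: qvase vbgw zcjbn qeni uextc ria buu ndl edke keytb qrdg rjc rpmy
Final line 7: buu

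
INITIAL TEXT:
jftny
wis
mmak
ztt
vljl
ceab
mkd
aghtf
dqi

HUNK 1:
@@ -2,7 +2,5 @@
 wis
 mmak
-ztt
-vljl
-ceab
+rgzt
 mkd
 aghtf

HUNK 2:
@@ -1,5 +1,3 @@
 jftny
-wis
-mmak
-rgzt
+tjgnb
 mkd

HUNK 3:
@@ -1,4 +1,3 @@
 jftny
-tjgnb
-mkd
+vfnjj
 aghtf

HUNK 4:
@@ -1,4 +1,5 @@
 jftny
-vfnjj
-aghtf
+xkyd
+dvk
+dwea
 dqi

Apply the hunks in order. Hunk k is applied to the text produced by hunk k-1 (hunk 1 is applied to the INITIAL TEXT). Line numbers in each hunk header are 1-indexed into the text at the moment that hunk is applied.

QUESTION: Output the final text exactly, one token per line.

Hunk 1: at line 2 remove [ztt,vljl,ceab] add [rgzt] -> 7 lines: jftny wis mmak rgzt mkd aghtf dqi
Hunk 2: at line 1 remove [wis,mmak,rgzt] add [tjgnb] -> 5 lines: jftny tjgnb mkd aghtf dqi
Hunk 3: at line 1 remove [tjgnb,mkd] add [vfnjj] -> 4 lines: jftny vfnjj aghtf dqi
Hunk 4: at line 1 remove [vfnjj,aghtf] add [xkyd,dvk,dwea] -> 5 lines: jftny xkyd dvk dwea dqi

Answer: jftny
xkyd
dvk
dwea
dqi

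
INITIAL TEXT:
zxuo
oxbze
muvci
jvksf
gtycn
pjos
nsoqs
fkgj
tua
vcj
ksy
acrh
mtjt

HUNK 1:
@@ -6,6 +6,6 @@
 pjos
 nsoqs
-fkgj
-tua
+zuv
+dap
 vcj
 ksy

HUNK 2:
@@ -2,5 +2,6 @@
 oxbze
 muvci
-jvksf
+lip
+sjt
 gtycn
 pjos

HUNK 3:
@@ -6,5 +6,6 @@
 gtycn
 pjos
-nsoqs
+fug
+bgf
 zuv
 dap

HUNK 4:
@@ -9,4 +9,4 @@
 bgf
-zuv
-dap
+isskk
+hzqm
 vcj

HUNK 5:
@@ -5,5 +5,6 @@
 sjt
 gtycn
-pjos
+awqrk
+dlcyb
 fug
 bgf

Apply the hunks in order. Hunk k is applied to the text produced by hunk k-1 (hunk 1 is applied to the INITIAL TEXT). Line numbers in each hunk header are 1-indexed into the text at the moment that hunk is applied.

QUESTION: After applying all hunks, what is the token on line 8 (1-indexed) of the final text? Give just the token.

Hunk 1: at line 6 remove [fkgj,tua] add [zuv,dap] -> 13 lines: zxuo oxbze muvci jvksf gtycn pjos nsoqs zuv dap vcj ksy acrh mtjt
Hunk 2: at line 2 remove [jvksf] add [lip,sjt] -> 14 lines: zxuo oxbze muvci lip sjt gtycn pjos nsoqs zuv dap vcj ksy acrh mtjt
Hunk 3: at line 6 remove [nsoqs] add [fug,bgf] -> 15 lines: zxuo oxbze muvci lip sjt gtycn pjos fug bgf zuv dap vcj ksy acrh mtjt
Hunk 4: at line 9 remove [zuv,dap] add [isskk,hzqm] -> 15 lines: zxuo oxbze muvci lip sjt gtycn pjos fug bgf isskk hzqm vcj ksy acrh mtjt
Hunk 5: at line 5 remove [pjos] add [awqrk,dlcyb] -> 16 lines: zxuo oxbze muvci lip sjt gtycn awqrk dlcyb fug bgf isskk hzqm vcj ksy acrh mtjt
Final line 8: dlcyb

Answer: dlcyb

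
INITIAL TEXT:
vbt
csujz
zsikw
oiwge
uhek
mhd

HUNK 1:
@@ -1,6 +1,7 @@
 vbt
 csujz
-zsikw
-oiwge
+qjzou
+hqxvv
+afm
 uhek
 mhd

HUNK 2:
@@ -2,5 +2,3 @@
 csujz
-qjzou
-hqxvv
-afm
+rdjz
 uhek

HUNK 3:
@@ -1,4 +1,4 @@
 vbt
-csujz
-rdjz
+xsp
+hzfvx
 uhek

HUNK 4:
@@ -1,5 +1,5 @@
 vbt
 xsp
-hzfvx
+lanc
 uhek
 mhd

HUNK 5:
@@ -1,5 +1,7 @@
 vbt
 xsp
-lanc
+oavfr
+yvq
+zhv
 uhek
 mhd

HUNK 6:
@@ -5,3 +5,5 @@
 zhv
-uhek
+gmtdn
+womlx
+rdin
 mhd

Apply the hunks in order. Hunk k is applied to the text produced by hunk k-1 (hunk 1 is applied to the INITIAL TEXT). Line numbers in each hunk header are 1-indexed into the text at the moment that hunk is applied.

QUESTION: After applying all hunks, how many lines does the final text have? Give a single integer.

Hunk 1: at line 1 remove [zsikw,oiwge] add [qjzou,hqxvv,afm] -> 7 lines: vbt csujz qjzou hqxvv afm uhek mhd
Hunk 2: at line 2 remove [qjzou,hqxvv,afm] add [rdjz] -> 5 lines: vbt csujz rdjz uhek mhd
Hunk 3: at line 1 remove [csujz,rdjz] add [xsp,hzfvx] -> 5 lines: vbt xsp hzfvx uhek mhd
Hunk 4: at line 1 remove [hzfvx] add [lanc] -> 5 lines: vbt xsp lanc uhek mhd
Hunk 5: at line 1 remove [lanc] add [oavfr,yvq,zhv] -> 7 lines: vbt xsp oavfr yvq zhv uhek mhd
Hunk 6: at line 5 remove [uhek] add [gmtdn,womlx,rdin] -> 9 lines: vbt xsp oavfr yvq zhv gmtdn womlx rdin mhd
Final line count: 9

Answer: 9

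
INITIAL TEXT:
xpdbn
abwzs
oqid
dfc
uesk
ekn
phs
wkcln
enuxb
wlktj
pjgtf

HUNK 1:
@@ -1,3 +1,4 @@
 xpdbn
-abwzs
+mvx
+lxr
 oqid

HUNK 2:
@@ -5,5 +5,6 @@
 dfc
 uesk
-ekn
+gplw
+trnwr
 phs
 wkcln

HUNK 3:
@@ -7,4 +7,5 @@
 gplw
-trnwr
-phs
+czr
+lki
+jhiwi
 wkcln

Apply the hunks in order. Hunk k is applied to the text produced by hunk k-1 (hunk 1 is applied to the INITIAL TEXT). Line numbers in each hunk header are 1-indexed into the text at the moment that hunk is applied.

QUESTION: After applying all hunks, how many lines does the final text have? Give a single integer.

Answer: 14

Derivation:
Hunk 1: at line 1 remove [abwzs] add [mvx,lxr] -> 12 lines: xpdbn mvx lxr oqid dfc uesk ekn phs wkcln enuxb wlktj pjgtf
Hunk 2: at line 5 remove [ekn] add [gplw,trnwr] -> 13 lines: xpdbn mvx lxr oqid dfc uesk gplw trnwr phs wkcln enuxb wlktj pjgtf
Hunk 3: at line 7 remove [trnwr,phs] add [czr,lki,jhiwi] -> 14 lines: xpdbn mvx lxr oqid dfc uesk gplw czr lki jhiwi wkcln enuxb wlktj pjgtf
Final line count: 14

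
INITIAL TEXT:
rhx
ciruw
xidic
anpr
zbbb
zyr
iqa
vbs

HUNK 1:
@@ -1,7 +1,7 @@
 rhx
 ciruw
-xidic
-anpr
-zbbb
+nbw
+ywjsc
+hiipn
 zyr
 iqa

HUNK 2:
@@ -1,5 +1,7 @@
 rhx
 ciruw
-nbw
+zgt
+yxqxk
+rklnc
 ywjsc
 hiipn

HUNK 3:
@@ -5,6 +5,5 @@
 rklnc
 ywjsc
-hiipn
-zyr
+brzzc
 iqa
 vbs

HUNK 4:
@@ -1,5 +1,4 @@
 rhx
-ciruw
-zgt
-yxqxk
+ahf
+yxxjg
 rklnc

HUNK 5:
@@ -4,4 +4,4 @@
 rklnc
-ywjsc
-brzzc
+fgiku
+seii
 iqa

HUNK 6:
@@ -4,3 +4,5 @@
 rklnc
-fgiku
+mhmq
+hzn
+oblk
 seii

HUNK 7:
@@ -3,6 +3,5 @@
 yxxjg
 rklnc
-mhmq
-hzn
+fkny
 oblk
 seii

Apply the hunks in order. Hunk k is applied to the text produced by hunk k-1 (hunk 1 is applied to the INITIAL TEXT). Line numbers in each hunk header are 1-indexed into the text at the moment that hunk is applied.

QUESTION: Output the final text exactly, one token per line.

Answer: rhx
ahf
yxxjg
rklnc
fkny
oblk
seii
iqa
vbs

Derivation:
Hunk 1: at line 1 remove [xidic,anpr,zbbb] add [nbw,ywjsc,hiipn] -> 8 lines: rhx ciruw nbw ywjsc hiipn zyr iqa vbs
Hunk 2: at line 1 remove [nbw] add [zgt,yxqxk,rklnc] -> 10 lines: rhx ciruw zgt yxqxk rklnc ywjsc hiipn zyr iqa vbs
Hunk 3: at line 5 remove [hiipn,zyr] add [brzzc] -> 9 lines: rhx ciruw zgt yxqxk rklnc ywjsc brzzc iqa vbs
Hunk 4: at line 1 remove [ciruw,zgt,yxqxk] add [ahf,yxxjg] -> 8 lines: rhx ahf yxxjg rklnc ywjsc brzzc iqa vbs
Hunk 5: at line 4 remove [ywjsc,brzzc] add [fgiku,seii] -> 8 lines: rhx ahf yxxjg rklnc fgiku seii iqa vbs
Hunk 6: at line 4 remove [fgiku] add [mhmq,hzn,oblk] -> 10 lines: rhx ahf yxxjg rklnc mhmq hzn oblk seii iqa vbs
Hunk 7: at line 3 remove [mhmq,hzn] add [fkny] -> 9 lines: rhx ahf yxxjg rklnc fkny oblk seii iqa vbs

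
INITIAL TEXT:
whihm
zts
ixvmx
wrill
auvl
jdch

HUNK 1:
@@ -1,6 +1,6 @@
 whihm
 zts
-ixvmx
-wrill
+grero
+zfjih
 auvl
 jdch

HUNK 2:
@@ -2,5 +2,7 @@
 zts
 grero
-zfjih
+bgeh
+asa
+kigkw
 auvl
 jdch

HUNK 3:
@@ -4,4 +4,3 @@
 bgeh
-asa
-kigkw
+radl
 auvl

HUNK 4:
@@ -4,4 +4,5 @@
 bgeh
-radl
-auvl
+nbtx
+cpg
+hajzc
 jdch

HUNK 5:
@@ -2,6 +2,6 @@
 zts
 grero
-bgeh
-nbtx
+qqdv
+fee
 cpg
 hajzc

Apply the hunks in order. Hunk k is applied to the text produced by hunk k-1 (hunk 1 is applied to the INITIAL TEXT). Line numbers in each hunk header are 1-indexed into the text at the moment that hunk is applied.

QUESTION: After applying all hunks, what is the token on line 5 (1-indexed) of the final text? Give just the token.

Answer: fee

Derivation:
Hunk 1: at line 1 remove [ixvmx,wrill] add [grero,zfjih] -> 6 lines: whihm zts grero zfjih auvl jdch
Hunk 2: at line 2 remove [zfjih] add [bgeh,asa,kigkw] -> 8 lines: whihm zts grero bgeh asa kigkw auvl jdch
Hunk 3: at line 4 remove [asa,kigkw] add [radl] -> 7 lines: whihm zts grero bgeh radl auvl jdch
Hunk 4: at line 4 remove [radl,auvl] add [nbtx,cpg,hajzc] -> 8 lines: whihm zts grero bgeh nbtx cpg hajzc jdch
Hunk 5: at line 2 remove [bgeh,nbtx] add [qqdv,fee] -> 8 lines: whihm zts grero qqdv fee cpg hajzc jdch
Final line 5: fee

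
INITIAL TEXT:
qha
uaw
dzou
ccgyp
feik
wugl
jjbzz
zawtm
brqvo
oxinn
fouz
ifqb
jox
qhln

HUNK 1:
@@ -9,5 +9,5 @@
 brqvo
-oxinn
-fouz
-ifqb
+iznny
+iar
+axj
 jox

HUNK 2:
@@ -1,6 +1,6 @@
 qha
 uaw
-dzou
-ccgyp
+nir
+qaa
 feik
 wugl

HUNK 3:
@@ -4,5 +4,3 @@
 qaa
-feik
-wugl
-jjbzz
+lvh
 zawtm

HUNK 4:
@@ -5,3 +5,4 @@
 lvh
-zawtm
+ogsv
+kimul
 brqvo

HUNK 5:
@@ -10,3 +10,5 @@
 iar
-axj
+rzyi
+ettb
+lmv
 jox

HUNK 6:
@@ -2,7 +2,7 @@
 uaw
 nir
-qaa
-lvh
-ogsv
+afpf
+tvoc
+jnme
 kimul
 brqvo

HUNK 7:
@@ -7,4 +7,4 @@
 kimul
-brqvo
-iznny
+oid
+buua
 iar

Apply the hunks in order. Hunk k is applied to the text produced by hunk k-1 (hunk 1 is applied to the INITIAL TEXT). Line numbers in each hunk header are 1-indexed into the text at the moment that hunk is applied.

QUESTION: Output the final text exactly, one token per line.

Hunk 1: at line 9 remove [oxinn,fouz,ifqb] add [iznny,iar,axj] -> 14 lines: qha uaw dzou ccgyp feik wugl jjbzz zawtm brqvo iznny iar axj jox qhln
Hunk 2: at line 1 remove [dzou,ccgyp] add [nir,qaa] -> 14 lines: qha uaw nir qaa feik wugl jjbzz zawtm brqvo iznny iar axj jox qhln
Hunk 3: at line 4 remove [feik,wugl,jjbzz] add [lvh] -> 12 lines: qha uaw nir qaa lvh zawtm brqvo iznny iar axj jox qhln
Hunk 4: at line 5 remove [zawtm] add [ogsv,kimul] -> 13 lines: qha uaw nir qaa lvh ogsv kimul brqvo iznny iar axj jox qhln
Hunk 5: at line 10 remove [axj] add [rzyi,ettb,lmv] -> 15 lines: qha uaw nir qaa lvh ogsv kimul brqvo iznny iar rzyi ettb lmv jox qhln
Hunk 6: at line 2 remove [qaa,lvh,ogsv] add [afpf,tvoc,jnme] -> 15 lines: qha uaw nir afpf tvoc jnme kimul brqvo iznny iar rzyi ettb lmv jox qhln
Hunk 7: at line 7 remove [brqvo,iznny] add [oid,buua] -> 15 lines: qha uaw nir afpf tvoc jnme kimul oid buua iar rzyi ettb lmv jox qhln

Answer: qha
uaw
nir
afpf
tvoc
jnme
kimul
oid
buua
iar
rzyi
ettb
lmv
jox
qhln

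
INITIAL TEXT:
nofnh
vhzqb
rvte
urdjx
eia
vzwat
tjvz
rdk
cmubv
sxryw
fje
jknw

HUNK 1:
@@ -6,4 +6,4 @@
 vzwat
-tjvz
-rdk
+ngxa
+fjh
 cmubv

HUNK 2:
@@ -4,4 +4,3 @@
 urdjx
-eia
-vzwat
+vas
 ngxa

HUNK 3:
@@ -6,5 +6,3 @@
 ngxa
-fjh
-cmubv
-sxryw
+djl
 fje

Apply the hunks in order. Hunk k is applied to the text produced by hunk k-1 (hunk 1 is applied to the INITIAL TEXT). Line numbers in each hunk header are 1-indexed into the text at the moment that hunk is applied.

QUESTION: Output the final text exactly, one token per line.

Answer: nofnh
vhzqb
rvte
urdjx
vas
ngxa
djl
fje
jknw

Derivation:
Hunk 1: at line 6 remove [tjvz,rdk] add [ngxa,fjh] -> 12 lines: nofnh vhzqb rvte urdjx eia vzwat ngxa fjh cmubv sxryw fje jknw
Hunk 2: at line 4 remove [eia,vzwat] add [vas] -> 11 lines: nofnh vhzqb rvte urdjx vas ngxa fjh cmubv sxryw fje jknw
Hunk 3: at line 6 remove [fjh,cmubv,sxryw] add [djl] -> 9 lines: nofnh vhzqb rvte urdjx vas ngxa djl fje jknw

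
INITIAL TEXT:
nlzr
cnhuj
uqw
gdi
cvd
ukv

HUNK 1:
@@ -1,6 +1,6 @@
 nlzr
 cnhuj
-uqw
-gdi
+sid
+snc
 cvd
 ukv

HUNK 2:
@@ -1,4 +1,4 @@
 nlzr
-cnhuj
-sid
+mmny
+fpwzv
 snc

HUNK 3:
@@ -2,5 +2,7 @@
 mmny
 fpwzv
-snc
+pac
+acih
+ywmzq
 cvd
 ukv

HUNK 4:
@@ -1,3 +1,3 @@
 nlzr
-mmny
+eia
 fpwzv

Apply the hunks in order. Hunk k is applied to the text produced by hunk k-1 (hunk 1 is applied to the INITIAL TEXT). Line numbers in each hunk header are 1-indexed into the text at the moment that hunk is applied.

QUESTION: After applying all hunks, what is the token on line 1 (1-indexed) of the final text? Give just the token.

Answer: nlzr

Derivation:
Hunk 1: at line 1 remove [uqw,gdi] add [sid,snc] -> 6 lines: nlzr cnhuj sid snc cvd ukv
Hunk 2: at line 1 remove [cnhuj,sid] add [mmny,fpwzv] -> 6 lines: nlzr mmny fpwzv snc cvd ukv
Hunk 3: at line 2 remove [snc] add [pac,acih,ywmzq] -> 8 lines: nlzr mmny fpwzv pac acih ywmzq cvd ukv
Hunk 4: at line 1 remove [mmny] add [eia] -> 8 lines: nlzr eia fpwzv pac acih ywmzq cvd ukv
Final line 1: nlzr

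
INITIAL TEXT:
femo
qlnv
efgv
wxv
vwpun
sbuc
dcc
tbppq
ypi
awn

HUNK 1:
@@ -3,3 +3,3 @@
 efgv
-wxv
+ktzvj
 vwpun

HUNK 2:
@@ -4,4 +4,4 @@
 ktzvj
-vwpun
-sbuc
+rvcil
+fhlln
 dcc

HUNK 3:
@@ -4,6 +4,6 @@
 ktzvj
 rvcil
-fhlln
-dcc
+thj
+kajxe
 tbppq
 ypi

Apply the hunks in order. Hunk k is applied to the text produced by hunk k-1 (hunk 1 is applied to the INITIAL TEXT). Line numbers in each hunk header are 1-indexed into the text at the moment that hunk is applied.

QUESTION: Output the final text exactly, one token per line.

Answer: femo
qlnv
efgv
ktzvj
rvcil
thj
kajxe
tbppq
ypi
awn

Derivation:
Hunk 1: at line 3 remove [wxv] add [ktzvj] -> 10 lines: femo qlnv efgv ktzvj vwpun sbuc dcc tbppq ypi awn
Hunk 2: at line 4 remove [vwpun,sbuc] add [rvcil,fhlln] -> 10 lines: femo qlnv efgv ktzvj rvcil fhlln dcc tbppq ypi awn
Hunk 3: at line 4 remove [fhlln,dcc] add [thj,kajxe] -> 10 lines: femo qlnv efgv ktzvj rvcil thj kajxe tbppq ypi awn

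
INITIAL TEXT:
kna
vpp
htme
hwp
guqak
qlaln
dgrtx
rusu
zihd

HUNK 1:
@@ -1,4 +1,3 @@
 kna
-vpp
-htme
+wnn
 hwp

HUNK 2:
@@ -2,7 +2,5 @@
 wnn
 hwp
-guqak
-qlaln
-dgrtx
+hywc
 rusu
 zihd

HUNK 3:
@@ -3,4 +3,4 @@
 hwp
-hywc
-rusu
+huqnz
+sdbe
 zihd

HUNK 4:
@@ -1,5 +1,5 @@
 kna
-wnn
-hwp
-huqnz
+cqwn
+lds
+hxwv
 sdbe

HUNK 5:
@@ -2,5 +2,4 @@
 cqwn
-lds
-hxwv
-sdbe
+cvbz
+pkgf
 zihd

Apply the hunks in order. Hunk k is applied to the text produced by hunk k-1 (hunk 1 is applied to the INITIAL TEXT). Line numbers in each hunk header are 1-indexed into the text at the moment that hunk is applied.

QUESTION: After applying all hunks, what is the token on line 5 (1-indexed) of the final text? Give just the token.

Hunk 1: at line 1 remove [vpp,htme] add [wnn] -> 8 lines: kna wnn hwp guqak qlaln dgrtx rusu zihd
Hunk 2: at line 2 remove [guqak,qlaln,dgrtx] add [hywc] -> 6 lines: kna wnn hwp hywc rusu zihd
Hunk 3: at line 3 remove [hywc,rusu] add [huqnz,sdbe] -> 6 lines: kna wnn hwp huqnz sdbe zihd
Hunk 4: at line 1 remove [wnn,hwp,huqnz] add [cqwn,lds,hxwv] -> 6 lines: kna cqwn lds hxwv sdbe zihd
Hunk 5: at line 2 remove [lds,hxwv,sdbe] add [cvbz,pkgf] -> 5 lines: kna cqwn cvbz pkgf zihd
Final line 5: zihd

Answer: zihd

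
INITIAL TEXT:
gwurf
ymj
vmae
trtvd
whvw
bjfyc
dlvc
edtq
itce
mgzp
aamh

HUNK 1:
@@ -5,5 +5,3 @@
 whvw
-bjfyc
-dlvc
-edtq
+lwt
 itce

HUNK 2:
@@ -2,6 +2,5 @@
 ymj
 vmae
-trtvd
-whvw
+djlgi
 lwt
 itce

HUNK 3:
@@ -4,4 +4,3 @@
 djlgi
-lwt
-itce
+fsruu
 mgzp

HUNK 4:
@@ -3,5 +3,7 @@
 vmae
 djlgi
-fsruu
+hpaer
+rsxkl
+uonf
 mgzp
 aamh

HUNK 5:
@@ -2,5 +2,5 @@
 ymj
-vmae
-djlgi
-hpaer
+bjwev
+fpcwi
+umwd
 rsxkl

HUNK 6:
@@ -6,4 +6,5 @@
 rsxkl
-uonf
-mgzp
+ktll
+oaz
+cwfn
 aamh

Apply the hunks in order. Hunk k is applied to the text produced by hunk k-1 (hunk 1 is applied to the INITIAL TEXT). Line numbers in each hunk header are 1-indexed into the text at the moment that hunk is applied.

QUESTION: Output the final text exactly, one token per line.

Answer: gwurf
ymj
bjwev
fpcwi
umwd
rsxkl
ktll
oaz
cwfn
aamh

Derivation:
Hunk 1: at line 5 remove [bjfyc,dlvc,edtq] add [lwt] -> 9 lines: gwurf ymj vmae trtvd whvw lwt itce mgzp aamh
Hunk 2: at line 2 remove [trtvd,whvw] add [djlgi] -> 8 lines: gwurf ymj vmae djlgi lwt itce mgzp aamh
Hunk 3: at line 4 remove [lwt,itce] add [fsruu] -> 7 lines: gwurf ymj vmae djlgi fsruu mgzp aamh
Hunk 4: at line 3 remove [fsruu] add [hpaer,rsxkl,uonf] -> 9 lines: gwurf ymj vmae djlgi hpaer rsxkl uonf mgzp aamh
Hunk 5: at line 2 remove [vmae,djlgi,hpaer] add [bjwev,fpcwi,umwd] -> 9 lines: gwurf ymj bjwev fpcwi umwd rsxkl uonf mgzp aamh
Hunk 6: at line 6 remove [uonf,mgzp] add [ktll,oaz,cwfn] -> 10 lines: gwurf ymj bjwev fpcwi umwd rsxkl ktll oaz cwfn aamh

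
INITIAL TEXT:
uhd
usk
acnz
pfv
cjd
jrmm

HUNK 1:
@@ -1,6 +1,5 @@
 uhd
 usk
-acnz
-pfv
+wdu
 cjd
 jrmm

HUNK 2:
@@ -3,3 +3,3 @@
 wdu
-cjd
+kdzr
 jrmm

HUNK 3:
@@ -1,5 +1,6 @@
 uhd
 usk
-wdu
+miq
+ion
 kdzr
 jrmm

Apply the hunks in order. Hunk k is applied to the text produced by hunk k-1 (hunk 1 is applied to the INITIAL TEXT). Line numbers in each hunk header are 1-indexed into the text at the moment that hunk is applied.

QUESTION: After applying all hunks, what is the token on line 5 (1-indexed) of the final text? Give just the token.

Answer: kdzr

Derivation:
Hunk 1: at line 1 remove [acnz,pfv] add [wdu] -> 5 lines: uhd usk wdu cjd jrmm
Hunk 2: at line 3 remove [cjd] add [kdzr] -> 5 lines: uhd usk wdu kdzr jrmm
Hunk 3: at line 1 remove [wdu] add [miq,ion] -> 6 lines: uhd usk miq ion kdzr jrmm
Final line 5: kdzr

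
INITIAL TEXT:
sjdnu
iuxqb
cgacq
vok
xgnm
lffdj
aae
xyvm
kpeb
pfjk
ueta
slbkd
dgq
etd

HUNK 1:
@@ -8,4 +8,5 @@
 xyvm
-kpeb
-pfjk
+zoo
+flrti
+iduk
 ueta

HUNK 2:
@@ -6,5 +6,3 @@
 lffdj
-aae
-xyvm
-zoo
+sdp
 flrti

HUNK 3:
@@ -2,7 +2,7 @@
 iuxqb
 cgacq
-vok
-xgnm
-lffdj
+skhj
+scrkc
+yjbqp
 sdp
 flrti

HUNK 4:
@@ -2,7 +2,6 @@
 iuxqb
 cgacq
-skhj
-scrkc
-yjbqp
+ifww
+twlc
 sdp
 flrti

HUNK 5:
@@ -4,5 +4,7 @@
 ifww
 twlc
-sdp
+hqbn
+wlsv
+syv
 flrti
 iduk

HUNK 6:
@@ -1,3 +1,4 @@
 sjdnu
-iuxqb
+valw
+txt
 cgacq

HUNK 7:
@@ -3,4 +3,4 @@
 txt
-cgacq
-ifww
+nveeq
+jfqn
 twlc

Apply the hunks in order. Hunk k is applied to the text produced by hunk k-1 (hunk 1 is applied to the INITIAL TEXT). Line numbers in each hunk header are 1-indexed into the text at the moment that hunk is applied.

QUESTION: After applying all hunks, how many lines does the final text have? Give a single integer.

Hunk 1: at line 8 remove [kpeb,pfjk] add [zoo,flrti,iduk] -> 15 lines: sjdnu iuxqb cgacq vok xgnm lffdj aae xyvm zoo flrti iduk ueta slbkd dgq etd
Hunk 2: at line 6 remove [aae,xyvm,zoo] add [sdp] -> 13 lines: sjdnu iuxqb cgacq vok xgnm lffdj sdp flrti iduk ueta slbkd dgq etd
Hunk 3: at line 2 remove [vok,xgnm,lffdj] add [skhj,scrkc,yjbqp] -> 13 lines: sjdnu iuxqb cgacq skhj scrkc yjbqp sdp flrti iduk ueta slbkd dgq etd
Hunk 4: at line 2 remove [skhj,scrkc,yjbqp] add [ifww,twlc] -> 12 lines: sjdnu iuxqb cgacq ifww twlc sdp flrti iduk ueta slbkd dgq etd
Hunk 5: at line 4 remove [sdp] add [hqbn,wlsv,syv] -> 14 lines: sjdnu iuxqb cgacq ifww twlc hqbn wlsv syv flrti iduk ueta slbkd dgq etd
Hunk 6: at line 1 remove [iuxqb] add [valw,txt] -> 15 lines: sjdnu valw txt cgacq ifww twlc hqbn wlsv syv flrti iduk ueta slbkd dgq etd
Hunk 7: at line 3 remove [cgacq,ifww] add [nveeq,jfqn] -> 15 lines: sjdnu valw txt nveeq jfqn twlc hqbn wlsv syv flrti iduk ueta slbkd dgq etd
Final line count: 15

Answer: 15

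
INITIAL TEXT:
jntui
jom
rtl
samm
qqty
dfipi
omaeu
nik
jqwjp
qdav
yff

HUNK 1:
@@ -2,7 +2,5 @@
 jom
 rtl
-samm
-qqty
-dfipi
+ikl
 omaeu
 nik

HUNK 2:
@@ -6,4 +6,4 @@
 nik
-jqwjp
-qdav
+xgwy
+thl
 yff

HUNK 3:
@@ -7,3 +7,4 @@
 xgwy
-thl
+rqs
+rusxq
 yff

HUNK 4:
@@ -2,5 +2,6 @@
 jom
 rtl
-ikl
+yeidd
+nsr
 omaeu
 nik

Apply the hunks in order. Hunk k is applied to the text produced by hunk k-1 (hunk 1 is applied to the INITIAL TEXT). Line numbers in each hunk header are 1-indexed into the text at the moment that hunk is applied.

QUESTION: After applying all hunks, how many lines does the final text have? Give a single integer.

Answer: 11

Derivation:
Hunk 1: at line 2 remove [samm,qqty,dfipi] add [ikl] -> 9 lines: jntui jom rtl ikl omaeu nik jqwjp qdav yff
Hunk 2: at line 6 remove [jqwjp,qdav] add [xgwy,thl] -> 9 lines: jntui jom rtl ikl omaeu nik xgwy thl yff
Hunk 3: at line 7 remove [thl] add [rqs,rusxq] -> 10 lines: jntui jom rtl ikl omaeu nik xgwy rqs rusxq yff
Hunk 4: at line 2 remove [ikl] add [yeidd,nsr] -> 11 lines: jntui jom rtl yeidd nsr omaeu nik xgwy rqs rusxq yff
Final line count: 11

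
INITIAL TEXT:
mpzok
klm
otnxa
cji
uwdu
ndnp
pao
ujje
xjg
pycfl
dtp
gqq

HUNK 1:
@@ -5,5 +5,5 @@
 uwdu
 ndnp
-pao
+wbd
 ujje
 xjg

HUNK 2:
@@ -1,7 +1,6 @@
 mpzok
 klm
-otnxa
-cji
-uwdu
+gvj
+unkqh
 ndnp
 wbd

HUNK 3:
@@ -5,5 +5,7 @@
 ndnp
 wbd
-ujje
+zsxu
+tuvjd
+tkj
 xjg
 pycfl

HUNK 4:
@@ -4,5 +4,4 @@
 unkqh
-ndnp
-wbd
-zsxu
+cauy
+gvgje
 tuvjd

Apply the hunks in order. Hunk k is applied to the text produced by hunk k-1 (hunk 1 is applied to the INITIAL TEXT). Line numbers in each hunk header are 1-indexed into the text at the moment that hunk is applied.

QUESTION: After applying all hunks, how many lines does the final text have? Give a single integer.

Hunk 1: at line 5 remove [pao] add [wbd] -> 12 lines: mpzok klm otnxa cji uwdu ndnp wbd ujje xjg pycfl dtp gqq
Hunk 2: at line 1 remove [otnxa,cji,uwdu] add [gvj,unkqh] -> 11 lines: mpzok klm gvj unkqh ndnp wbd ujje xjg pycfl dtp gqq
Hunk 3: at line 5 remove [ujje] add [zsxu,tuvjd,tkj] -> 13 lines: mpzok klm gvj unkqh ndnp wbd zsxu tuvjd tkj xjg pycfl dtp gqq
Hunk 4: at line 4 remove [ndnp,wbd,zsxu] add [cauy,gvgje] -> 12 lines: mpzok klm gvj unkqh cauy gvgje tuvjd tkj xjg pycfl dtp gqq
Final line count: 12

Answer: 12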